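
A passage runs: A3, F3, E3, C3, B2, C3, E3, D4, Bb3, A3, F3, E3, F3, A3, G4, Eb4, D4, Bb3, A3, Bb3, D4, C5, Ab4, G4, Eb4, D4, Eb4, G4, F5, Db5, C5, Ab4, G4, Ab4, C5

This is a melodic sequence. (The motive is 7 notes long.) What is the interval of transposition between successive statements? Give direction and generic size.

up a 4th

Taking 7-note groups, the heads are A3, D4, G4, C5, F5: the pattern moves up a 4th.
A3 to D4 is up a 4th.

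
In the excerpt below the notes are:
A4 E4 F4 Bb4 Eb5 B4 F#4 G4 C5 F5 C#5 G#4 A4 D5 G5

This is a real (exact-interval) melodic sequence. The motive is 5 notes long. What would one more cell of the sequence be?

The 5-note cells begin on A4, B4, C#5 — each up a 2nd from the last.
Statement 4 starts on D#5 and keeps the same exact contour: D#5 A#4 B4 E5 A5.

D#5 A#4 B4 E5 A5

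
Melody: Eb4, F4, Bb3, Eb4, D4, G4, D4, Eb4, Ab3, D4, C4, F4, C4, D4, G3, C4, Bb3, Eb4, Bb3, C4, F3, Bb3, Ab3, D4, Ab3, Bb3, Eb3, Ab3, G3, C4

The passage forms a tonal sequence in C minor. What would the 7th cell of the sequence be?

Taking 6-note groups, the heads are Eb4, D4, C4, Bb3, Ab3: the pattern moves down a 2nd.
Carrying on: G3 → F3.
From F3 the diatonic shape gives F3 G3 C3 F3 Eb3 Ab3.

F3 G3 C3 F3 Eb3 Ab3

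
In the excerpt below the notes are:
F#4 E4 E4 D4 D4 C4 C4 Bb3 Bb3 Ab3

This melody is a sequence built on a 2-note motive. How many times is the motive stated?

10 notes in groups of 2 gives 10/2 = 5 statements.
Starts: F#4, E4, D4, C4, Bb3 — each down a 2nd.

5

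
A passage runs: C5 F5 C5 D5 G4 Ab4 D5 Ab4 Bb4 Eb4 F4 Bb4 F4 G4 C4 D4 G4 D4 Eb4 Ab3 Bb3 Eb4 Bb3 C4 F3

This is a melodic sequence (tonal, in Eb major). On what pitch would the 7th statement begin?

Eb3

The 5-note cells begin on C5, Ab4, F4, D4, Bb3 — each down a 3rd from the last.
Continuing: G3 → Eb3. Statement 7 starts on Eb3.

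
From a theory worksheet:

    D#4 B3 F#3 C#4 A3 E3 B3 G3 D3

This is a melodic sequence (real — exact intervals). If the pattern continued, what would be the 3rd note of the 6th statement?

With 3-note cells, note 3 of each statement runs F#3, E3, D3.
Each moves down a 2nd. Continuing: C3 → Bb2 → Ab2.

Ab2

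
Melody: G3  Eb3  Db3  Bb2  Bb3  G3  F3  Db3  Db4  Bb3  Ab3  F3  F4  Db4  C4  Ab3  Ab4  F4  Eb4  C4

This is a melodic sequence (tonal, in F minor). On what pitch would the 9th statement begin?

Bb5

Taking 4-note groups, the heads are G3, Bb3, Db4, F4, Ab4: the pattern moves up a 3rd.
Extending the heads up a 3rd: C5 → Eb5 → G5 → Bb5.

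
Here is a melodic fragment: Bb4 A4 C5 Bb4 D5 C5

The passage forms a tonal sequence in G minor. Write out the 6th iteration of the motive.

G5 F5

Taking 2-note groups, the heads are Bb4, C5, D5: the pattern moves up a 2nd.
Extending up a 2nd: Eb5 → F5 → G5.
Statement 6 starts on G5 and keeps the same diatonic contour: G5 F5.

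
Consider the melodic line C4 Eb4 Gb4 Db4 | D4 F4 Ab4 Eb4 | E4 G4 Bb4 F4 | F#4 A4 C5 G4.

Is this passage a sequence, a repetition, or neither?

sequence

Each 4-note cell is the previous one transposed up a 2nd.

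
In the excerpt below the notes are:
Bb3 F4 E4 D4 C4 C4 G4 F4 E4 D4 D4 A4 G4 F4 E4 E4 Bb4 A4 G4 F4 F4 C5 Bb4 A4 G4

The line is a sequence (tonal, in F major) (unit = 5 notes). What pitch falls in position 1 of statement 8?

Bb4

Grouping in 5s, the 1st note of each cell is Bb3, C4, D4, E4, F4.
Carrying that up a 2nd forward: G4 → A4 → Bb4.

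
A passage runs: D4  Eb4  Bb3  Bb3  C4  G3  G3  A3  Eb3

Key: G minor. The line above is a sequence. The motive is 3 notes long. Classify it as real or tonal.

tonal

Every note is diatonic to G minor.
Cell 1 has +1 semitones from note 1 to 2, but cell 2 has +2 — the interval quality changes while the contour stays the same, which is the hallmark of a tonal sequence.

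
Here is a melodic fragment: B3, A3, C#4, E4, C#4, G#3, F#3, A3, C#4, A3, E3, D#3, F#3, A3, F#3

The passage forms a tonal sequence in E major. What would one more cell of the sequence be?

C#3 B2 D#3 F#3 D#3

Taking 5-note groups, the heads are B3, G#3, E3: the pattern moves down a 3rd.
From C#3 the diatonic shape gives C#3 B2 D#3 F#3 D#3.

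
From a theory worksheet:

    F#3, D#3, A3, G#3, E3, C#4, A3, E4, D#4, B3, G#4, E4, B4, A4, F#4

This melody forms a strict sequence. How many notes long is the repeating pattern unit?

Try groups of 5 (3 cells in 15 notes):
F#3 D#3 A3 G#3 E3 | C#4 A3 E4 D#4 B3 | G#4 E4 B4 A4 F#4
That's a consistent up a 5th shift per cell, and no other grouping gives one.

5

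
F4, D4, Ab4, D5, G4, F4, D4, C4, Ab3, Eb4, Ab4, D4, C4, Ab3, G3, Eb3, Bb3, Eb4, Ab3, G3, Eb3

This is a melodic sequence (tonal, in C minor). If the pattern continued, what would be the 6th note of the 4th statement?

D3

Grouping in 7s, the 6th note of each cell is F4, C4, G3.
From G3, down a 4th gives D3.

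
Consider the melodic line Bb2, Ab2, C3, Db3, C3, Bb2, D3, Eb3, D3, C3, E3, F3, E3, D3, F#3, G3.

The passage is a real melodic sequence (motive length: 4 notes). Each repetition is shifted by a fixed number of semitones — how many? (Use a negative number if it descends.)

2

Unit = 4 notes; the statements start on Bb2, C3, D3, E3, moving up a 2nd each time.
Bb2→C3 is 48 − 46 = 2 semitones.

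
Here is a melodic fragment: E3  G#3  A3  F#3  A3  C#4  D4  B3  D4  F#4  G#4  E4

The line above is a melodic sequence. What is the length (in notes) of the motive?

12 notes total. Splitting into 3 groups of 4:
E3 G#3 A3 F#3 | A3 C#4 D4 B3 | D4 F#4 G#4 E4
Each cell is the previous one up a 4th — so the unit is 4 notes.

4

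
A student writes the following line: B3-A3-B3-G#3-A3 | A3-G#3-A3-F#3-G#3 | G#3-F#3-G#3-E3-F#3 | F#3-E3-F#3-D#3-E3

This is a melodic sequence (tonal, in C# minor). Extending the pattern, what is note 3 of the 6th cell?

The unit is 5 notes. Position-3 pitches of the 4 shown cells: B3, A3, G#3, F#3.
Extending down a 2nd: E3 → D#3.

D#3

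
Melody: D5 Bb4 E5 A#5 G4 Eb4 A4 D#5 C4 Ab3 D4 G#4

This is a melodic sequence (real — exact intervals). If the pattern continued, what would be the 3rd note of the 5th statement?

C3

The unit is 4 notes. Position-3 pitches of the 3 shown cells: E5, A4, D4.
Carrying that down a 5th forward: G3 → C3.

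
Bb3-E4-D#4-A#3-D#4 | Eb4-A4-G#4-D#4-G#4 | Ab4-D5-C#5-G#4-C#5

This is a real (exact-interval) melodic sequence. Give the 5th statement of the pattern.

Gb5 C6 B5 F#5 B5

Unit = 5 notes; the statements start on Bb3, Eb4, Ab4, moving up a 4th each time.
Extending up a 4th: Db5 → Gb5.
From Gb5 the exact shape gives Gb5 C6 B5 F#5 B5.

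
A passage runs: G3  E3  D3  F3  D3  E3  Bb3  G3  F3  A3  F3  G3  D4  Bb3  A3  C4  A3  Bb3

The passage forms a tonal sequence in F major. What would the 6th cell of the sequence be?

Unit = 6 notes; the statements start on G3, Bb3, D4, moving up a 3rd each time.
Extending up a 3rd: F4 → A4 → C5.
Statement 6 starts on C5 and keeps the same diatonic contour: C5 A4 G4 Bb4 G4 A4.

C5 A4 G4 Bb4 G4 A4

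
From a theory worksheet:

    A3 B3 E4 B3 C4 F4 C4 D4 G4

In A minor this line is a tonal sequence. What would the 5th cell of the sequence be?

Taking 3-note groups, the heads are A3, B3, C4: the pattern moves up a 2nd.
Continuing the starts: D4 → E4.
Statement 5 starts on E4 and keeps the same diatonic contour: E4 F4 B4.

E4 F4 B4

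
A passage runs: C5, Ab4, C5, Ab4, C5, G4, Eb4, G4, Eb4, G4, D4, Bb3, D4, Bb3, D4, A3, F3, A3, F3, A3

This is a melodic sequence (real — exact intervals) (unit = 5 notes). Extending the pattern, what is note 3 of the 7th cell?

F#2

The unit is 5 notes. Position-3 pitches of the 4 shown cells: C5, G4, D4, A3.
Each moves down a 4th. Continuing: E3 → B2 → F#2.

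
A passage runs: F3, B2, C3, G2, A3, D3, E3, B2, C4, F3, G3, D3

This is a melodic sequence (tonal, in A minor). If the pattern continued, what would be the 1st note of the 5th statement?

G4

Grouping in 4s, the 1st note of each cell is F3, A3, C4.
Extending up a 3rd: E4 → G4.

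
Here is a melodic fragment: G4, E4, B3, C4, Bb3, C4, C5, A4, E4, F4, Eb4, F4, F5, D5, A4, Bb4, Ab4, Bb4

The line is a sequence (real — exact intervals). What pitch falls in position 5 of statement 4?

Db5

With 6-note cells, note 5 of each statement runs Bb3, Eb4, Ab4.
One more up a 4th gives Db5.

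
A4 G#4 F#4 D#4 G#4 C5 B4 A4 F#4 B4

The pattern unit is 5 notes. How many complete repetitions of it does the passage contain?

2

10 notes in groups of 5 gives 10/5 = 2 statements.
Starts: A4, C5 — each up a 3rd.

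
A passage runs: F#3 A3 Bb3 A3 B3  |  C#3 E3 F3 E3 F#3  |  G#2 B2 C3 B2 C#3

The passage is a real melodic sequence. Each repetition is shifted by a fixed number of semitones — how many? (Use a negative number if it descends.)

-5

Unit = 5 notes; the statements start on F#3, C#3, G#2, moving down a 4th each time.
F#3 to C#3 spans -5 semitones.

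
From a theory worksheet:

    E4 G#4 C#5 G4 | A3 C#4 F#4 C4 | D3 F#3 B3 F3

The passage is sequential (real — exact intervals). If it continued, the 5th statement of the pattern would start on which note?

C2

Taking 4-note groups, the heads are E4, A3, D3: the pattern moves down a 5th.
Extending the heads down a 5th: G2 → C2.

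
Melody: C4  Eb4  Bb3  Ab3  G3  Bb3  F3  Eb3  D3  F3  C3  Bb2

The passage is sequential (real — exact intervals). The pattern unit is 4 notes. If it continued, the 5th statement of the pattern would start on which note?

E2

The 4-note cells begin on C4, G3, D3 — each down a 4th from the last.
Extending the heads down a 4th: A2 → E2.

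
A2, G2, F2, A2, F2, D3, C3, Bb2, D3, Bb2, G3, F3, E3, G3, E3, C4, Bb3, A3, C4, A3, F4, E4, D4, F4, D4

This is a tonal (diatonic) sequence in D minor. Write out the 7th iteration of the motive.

E5 D5 C5 E5 C5

With a 5-note motive the entries are A2, D3, G3, C4, F4, each up a 4th from the previous.
Continuing the starts: Bb4 → E5.
From E5 the diatonic shape gives E5 D5 C5 E5 C5.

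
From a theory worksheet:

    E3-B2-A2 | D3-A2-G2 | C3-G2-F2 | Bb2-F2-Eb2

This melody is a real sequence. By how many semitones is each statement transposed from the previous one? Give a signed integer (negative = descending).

Taking 3-note groups, the heads are E3, D3, C3, Bb2: the pattern moves down a 2nd.
E3 to D3 spans -2 semitones.

-2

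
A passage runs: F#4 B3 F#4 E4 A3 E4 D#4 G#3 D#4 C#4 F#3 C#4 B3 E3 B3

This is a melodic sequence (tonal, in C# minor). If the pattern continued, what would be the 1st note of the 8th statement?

The unit is 3 notes. Position-1 pitches of the 5 shown cells: F#4, E4, D#4, C#4, B3.
Carrying that down a 2nd forward: A3 → G#3 → F#3.

F#3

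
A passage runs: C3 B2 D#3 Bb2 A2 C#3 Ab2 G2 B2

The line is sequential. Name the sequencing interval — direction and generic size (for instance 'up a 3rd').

down a 2nd

The 3-note cells begin on C3, Bb2, Ab2 — each down a 2nd from the last.
From C3 to Bb2: down a 2nd.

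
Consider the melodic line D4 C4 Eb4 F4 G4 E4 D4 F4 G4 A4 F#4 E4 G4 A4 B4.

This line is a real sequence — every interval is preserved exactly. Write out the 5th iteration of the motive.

The 5-note cells begin on D4, E4, F#4 — each up a 2nd from the last.
Continuing the starts: G#4 → A#4.
Statement 5 starts on A#4 and keeps the same exact contour: A#4 G#4 B4 C#5 D#5.

A#4 G#4 B4 C#5 D#5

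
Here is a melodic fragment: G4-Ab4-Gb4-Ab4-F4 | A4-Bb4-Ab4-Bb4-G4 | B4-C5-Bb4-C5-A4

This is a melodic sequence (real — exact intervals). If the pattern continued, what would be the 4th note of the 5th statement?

With 5-note cells, note 4 of each statement runs Ab4, Bb4, C5.
Each moves up a 2nd. Continuing: D5 → E5.

E5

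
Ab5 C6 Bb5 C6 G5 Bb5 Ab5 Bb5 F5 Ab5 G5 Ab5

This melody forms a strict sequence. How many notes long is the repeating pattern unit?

4

There are 12 notes; a 4-note unit gives 3 cells:
Ab5 C6 Bb5 C6 | G5 Bb5 Ab5 Bb5 | F5 Ab5 G5 Ab5
Each cell is the previous one down a 2nd — so the unit is 4 notes.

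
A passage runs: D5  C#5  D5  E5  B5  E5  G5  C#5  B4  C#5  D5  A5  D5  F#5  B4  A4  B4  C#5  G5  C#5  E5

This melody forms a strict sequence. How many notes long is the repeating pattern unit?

21 notes total. Splitting into 3 groups of 7:
D5 C#5 D5 E5 B5 E5 G5 | C#5 B4 C#5 D5 A5 D5 F#5 | B4 A4 B4 C#5 G5 C#5 E5
Each cell is the previous one down a 2nd — so the unit is 7 notes.

7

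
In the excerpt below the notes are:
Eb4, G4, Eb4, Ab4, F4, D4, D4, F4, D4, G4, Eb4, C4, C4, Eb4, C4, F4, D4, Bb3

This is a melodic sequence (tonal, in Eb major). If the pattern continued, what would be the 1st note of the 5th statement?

Ab3

Grouping in 6s, the 1st note of each cell is Eb4, D4, C4.
Carrying that down a 2nd forward: Bb3 → Ab3.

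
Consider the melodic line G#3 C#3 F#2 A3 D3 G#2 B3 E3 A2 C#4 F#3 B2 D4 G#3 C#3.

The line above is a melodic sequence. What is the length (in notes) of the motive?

15 notes total. Splitting into 5 groups of 3:
G#3 C#3 F#2 | A3 D3 G#2 | B3 E3 A2 | C#4 F#3 B2 | D4 G#3 C#3
Each cell is the previous one up a 2nd — so the unit is 3 notes.

3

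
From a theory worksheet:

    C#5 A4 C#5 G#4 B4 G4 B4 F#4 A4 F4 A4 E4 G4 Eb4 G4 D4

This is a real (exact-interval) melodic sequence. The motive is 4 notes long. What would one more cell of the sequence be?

With a 4-note motive the entries are C#5, B4, A4, G4, each down a 2nd from the previous.
From F4 the exact shape gives F4 Db4 F4 C4.

F4 Db4 F4 C4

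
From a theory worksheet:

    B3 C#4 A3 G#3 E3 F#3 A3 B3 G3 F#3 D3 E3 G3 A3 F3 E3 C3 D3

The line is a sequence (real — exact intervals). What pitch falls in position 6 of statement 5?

Bb2

The unit is 6 notes. Position-6 pitches of the 3 shown cells: F#3, E3, D3.
Extending down a 2nd: C3 → Bb2.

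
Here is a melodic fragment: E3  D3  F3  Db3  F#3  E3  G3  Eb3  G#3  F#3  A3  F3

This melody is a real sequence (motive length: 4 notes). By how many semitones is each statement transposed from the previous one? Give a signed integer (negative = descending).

2

Unit = 4 notes; the statements start on E3, F#3, G#3, moving up a 2nd each time.
E3 to F#3 spans +2 semitones.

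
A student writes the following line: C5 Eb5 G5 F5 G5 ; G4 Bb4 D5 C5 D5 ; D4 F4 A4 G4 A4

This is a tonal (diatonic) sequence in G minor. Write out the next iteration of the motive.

The 5-note cells begin on C5, G4, D4 — each down a 4th from the last.
So cell 4 is A3 C4 Eb4 D4 Eb4.

A3 C4 Eb4 D4 Eb4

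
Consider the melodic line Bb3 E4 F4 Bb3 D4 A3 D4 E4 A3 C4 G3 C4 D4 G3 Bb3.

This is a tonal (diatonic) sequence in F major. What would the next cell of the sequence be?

Unit = 5 notes; the statements start on Bb3, A3, G3, moving down a 2nd each time.
Statement 4 starts on F3 and keeps the same diatonic contour: F3 Bb3 C4 F3 A3.

F3 Bb3 C4 F3 A3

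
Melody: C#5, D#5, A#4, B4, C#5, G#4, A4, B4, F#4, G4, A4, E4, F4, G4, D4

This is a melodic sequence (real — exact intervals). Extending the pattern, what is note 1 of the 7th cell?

Db4

With 3-note cells, note 1 of each statement runs C#5, B4, A4, G4, F4.
Carrying that down a 2nd forward: Eb4 → Db4.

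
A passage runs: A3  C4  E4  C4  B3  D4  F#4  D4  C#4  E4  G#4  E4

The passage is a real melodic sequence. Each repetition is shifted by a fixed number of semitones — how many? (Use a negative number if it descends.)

Unit = 4 notes; the statements start on A3, B3, C#4, moving up a 2nd each time.
A3 to B3 spans +2 semitones.

2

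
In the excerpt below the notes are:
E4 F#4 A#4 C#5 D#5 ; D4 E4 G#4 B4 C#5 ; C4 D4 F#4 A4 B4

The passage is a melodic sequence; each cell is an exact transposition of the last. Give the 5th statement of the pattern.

Taking 5-note groups, the heads are E4, D4, C4: the pattern moves down a 2nd.
Extending down a 2nd: Bb3 → Ab3.
From Ab3 the exact shape gives Ab3 Bb3 D4 F4 G4.

Ab3 Bb3 D4 F4 G4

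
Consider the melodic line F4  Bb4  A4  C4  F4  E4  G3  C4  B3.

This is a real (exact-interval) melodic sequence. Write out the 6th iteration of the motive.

E2 A2 G#2

With a 3-note motive the entries are F4, C4, G3, each down a 4th from the previous.
Continuing the starts: D3 → A2 → E2.
So cell 6 is E2 A2 G#2.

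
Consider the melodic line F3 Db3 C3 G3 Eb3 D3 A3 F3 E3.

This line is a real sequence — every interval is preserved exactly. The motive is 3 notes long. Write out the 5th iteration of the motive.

Taking 3-note groups, the heads are F3, G3, A3: the pattern moves up a 2nd.
Carrying on: B3 → C#4.
From C#4 the exact shape gives C#4 A3 G#3.

C#4 A3 G#3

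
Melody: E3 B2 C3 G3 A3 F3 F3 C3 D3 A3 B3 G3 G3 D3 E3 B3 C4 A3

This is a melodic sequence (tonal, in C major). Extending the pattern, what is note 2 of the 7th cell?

With 6-note cells, note 2 of each statement runs B2, C3, D3.
Extending up a 2nd: E3 → F3 → G3 → A3.

A3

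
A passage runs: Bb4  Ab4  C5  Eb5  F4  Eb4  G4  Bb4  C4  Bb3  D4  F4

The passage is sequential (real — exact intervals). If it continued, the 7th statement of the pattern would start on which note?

E2

The 4-note cells begin on Bb4, F4, C4 — each down a 4th from the last.
Extending the heads down a 4th: G3 → D3 → A2 → E2.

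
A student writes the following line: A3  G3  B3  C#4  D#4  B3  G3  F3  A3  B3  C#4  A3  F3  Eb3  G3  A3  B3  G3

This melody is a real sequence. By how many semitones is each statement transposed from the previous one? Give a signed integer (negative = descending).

The 6-note cells begin on A3, G3, F3 — each down a 2nd from the last.
Counting half-steps from A3 to G3: -2.

-2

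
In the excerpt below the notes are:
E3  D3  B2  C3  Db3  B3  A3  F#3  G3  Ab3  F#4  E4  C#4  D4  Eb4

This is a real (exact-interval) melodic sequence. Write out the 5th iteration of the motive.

G#5 F#5 D#5 E5 F5

Taking 5-note groups, the heads are E3, B3, F#4: the pattern moves up a 5th.
Carrying on: C#5 → G#5.
From G#5 the exact shape gives G#5 F#5 D#5 E5 F5.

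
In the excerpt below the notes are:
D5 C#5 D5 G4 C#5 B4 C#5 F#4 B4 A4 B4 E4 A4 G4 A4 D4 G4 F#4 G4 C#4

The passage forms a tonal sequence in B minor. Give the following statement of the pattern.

Taking 4-note groups, the heads are D5, C#5, B4, A4, G4: the pattern moves down a 2nd.
From F#4 the diatonic shape gives F#4 E4 F#4 B3.

F#4 E4 F#4 B3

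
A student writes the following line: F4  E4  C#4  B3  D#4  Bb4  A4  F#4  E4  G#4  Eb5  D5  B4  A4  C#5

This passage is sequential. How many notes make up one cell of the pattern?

5

Try groups of 5 (3 cells in 15 notes):
F4 E4 C#4 B3 D#4 | Bb4 A4 F#4 E4 G#4 | Eb5 D5 B4 A4 C#5
Every group is a transposition up a 4th of the one before; no shorter unit works.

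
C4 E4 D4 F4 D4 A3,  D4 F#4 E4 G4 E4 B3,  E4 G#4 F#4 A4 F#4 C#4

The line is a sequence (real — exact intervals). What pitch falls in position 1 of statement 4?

Grouping in 6s, the 1st note of each cell is C4, D4, E4.
From E4, up a 2nd gives F#4.

F#4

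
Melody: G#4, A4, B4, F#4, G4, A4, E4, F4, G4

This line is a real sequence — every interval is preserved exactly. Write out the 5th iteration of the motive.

Unit = 3 notes; the statements start on G#4, F#4, E4, moving down a 2nd each time.
Continuing the starts: D4 → C4.
From C4 the exact shape gives C4 Db4 Eb4.

C4 Db4 Eb4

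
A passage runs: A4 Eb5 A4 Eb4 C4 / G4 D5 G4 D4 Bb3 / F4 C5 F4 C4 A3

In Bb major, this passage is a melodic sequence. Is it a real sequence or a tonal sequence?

tonal

Every note is diatonic to Bb major.
Cell 1 has +6 semitones from note 1 to 2, but cell 2 has +7 — the interval quality changes while the contour stays the same, which is the hallmark of a tonal sequence.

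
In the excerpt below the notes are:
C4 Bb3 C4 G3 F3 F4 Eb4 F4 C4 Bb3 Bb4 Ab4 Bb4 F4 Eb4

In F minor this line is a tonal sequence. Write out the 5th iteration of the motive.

Unit = 5 notes; the statements start on C4, F4, Bb4, moving up a 4th each time.
Continuing the starts: Eb5 → Ab5.
Statement 5 starts on Ab5 and keeps the same diatonic contour: Ab5 G5 Ab5 Eb5 Db5.

Ab5 G5 Ab5 Eb5 Db5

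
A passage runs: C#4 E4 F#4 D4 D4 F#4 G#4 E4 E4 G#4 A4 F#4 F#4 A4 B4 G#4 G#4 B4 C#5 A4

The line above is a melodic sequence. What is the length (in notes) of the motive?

There are 20 notes; a 4-note unit gives 5 cells:
C#4 E4 F#4 D4 | D4 F#4 G#4 E4 | E4 G#4 A4 F#4 | F#4 A4 B4 G#4 | G#4 B4 C#5 A4
Every group is a transposition up a 2nd of the one before; no shorter unit works.

4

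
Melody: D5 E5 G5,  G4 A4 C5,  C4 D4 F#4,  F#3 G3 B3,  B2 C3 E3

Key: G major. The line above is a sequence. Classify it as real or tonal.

Every note is diatonic to G major.
Cell 1 has +3 semitones from note 2 to 3, but cell 3 has +4 — the interval quality changes while the contour stays the same, which is the hallmark of a tonal sequence.

tonal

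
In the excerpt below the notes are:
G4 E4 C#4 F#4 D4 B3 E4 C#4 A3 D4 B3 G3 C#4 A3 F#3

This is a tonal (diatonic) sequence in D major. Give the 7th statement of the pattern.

A3 F#3 D3

With a 3-note motive the entries are G4, F#4, E4, D4, C#4, each down a 2nd from the previous.
Extending down a 2nd: B3 → A3.
From A3 the diatonic shape gives A3 F#3 D3.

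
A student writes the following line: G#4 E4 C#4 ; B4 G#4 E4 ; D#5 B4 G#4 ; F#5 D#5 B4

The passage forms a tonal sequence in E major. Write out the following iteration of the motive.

A5 F#5 D#5

With a 3-note motive the entries are G#4, B4, D#5, F#5, each up a 3rd from the previous.
So cell 5 is A5 F#5 D#5.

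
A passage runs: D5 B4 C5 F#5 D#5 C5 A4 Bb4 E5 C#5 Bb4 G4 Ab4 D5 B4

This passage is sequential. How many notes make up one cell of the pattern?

5

There are 15 notes; a 5-note unit gives 3 cells:
D5 B4 C5 F#5 D#5 | C5 A4 Bb4 E5 C#5 | Bb4 G4 Ab4 D5 B4
Each cell is the previous one down a 2nd — so the unit is 5 notes.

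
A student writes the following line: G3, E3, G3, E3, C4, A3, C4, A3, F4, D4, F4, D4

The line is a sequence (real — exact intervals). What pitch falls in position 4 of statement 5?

The unit is 4 notes. Position-4 pitches of the 3 shown cells: E3, A3, D4.
Each moves up a 4th. Continuing: G4 → C5.

C5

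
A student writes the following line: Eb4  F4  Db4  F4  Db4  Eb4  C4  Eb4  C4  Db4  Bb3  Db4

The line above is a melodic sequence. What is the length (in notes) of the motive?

4

There are 12 notes; a 4-note unit gives 3 cells:
Eb4 F4 Db4 F4 | Db4 Eb4 C4 Eb4 | C4 Db4 Bb3 Db4
Each cell is the previous one down a 2nd — so the unit is 4 notes.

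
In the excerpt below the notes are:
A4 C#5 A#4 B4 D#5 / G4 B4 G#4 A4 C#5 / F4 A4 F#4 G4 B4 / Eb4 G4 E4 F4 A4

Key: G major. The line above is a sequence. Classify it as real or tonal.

Each cell has the same semitone pattern (4, -3, 1, 4) — intervals are preserved exactly.
And C#5 lies outside G major, so the sequence is real rather than tonal.

real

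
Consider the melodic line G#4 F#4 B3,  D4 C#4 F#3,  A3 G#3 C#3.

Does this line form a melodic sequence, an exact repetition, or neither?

Each 3-note cell is the previous one transposed down a 4th.

sequence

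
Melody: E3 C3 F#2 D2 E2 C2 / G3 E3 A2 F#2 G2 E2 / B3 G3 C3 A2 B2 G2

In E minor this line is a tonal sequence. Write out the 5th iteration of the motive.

Taking 6-note groups, the heads are E3, G3, B3: the pattern moves up a 3rd.
Extending up a 3rd: D4 → F#4.
From F#4 the diatonic shape gives F#4 D4 G3 E3 F#3 D3.

F#4 D4 G3 E3 F#3 D3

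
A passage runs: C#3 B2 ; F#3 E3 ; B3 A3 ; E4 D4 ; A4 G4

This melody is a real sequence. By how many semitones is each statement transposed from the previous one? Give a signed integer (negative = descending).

5

With a 2-note motive the entries are C#3, F#3, B3, E4, A4, each up a 4th from the previous.
C#3 to F#3 spans +5 semitones.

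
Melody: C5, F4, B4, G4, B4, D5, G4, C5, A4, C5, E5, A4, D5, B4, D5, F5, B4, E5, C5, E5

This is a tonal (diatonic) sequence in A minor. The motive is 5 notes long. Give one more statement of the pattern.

G5 C5 F5 D5 F5

With a 5-note motive the entries are C5, D5, E5, F5, each up a 2nd from the previous.
From G5 the diatonic shape gives G5 C5 F5 D5 F5.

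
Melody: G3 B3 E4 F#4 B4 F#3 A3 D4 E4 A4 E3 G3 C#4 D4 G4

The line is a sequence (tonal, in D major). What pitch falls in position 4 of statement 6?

With 5-note cells, note 4 of each statement runs F#4, E4, D4.
Each moves down a 2nd. Continuing: C#4 → B3 → A3.

A3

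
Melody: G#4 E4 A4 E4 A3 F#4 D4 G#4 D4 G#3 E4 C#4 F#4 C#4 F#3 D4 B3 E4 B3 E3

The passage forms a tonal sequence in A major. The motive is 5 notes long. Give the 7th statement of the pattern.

With a 5-note motive the entries are G#4, F#4, E4, D4, each down a 2nd from the previous.
Carrying on: C#4 → B3 → A3.
Statement 7 starts on A3 and keeps the same diatonic contour: A3 F#3 B3 F#3 B2.

A3 F#3 B3 F#3 B2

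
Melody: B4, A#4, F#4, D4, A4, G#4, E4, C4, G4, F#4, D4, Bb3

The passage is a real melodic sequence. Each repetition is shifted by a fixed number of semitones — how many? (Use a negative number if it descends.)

With a 4-note motive the entries are B4, A4, G4, each down a 2nd from the previous.
B4→A4 is 69 − 71 = -2 semitones.

-2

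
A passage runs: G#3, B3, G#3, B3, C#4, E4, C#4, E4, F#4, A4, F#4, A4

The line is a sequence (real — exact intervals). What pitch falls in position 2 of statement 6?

C6

With 4-note cells, note 2 of each statement runs B3, E4, A4.
Carrying that up a 4th forward: D5 → G5 → C6.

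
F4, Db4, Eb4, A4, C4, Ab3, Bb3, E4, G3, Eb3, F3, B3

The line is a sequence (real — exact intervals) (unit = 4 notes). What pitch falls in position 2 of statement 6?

With 4-note cells, note 2 of each statement runs Db4, Ab3, Eb3.
Each moves down a 4th. Continuing: Bb2 → F2 → C2.

C2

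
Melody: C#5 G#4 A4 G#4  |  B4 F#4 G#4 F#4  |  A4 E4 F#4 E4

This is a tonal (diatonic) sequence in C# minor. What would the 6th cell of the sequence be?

E4 B3 C#4 B3

With a 4-note motive the entries are C#5, B4, A4, each down a 2nd from the previous.
Continuing the starts: G#4 → F#4 → E4.
Statement 6 starts on E4 and keeps the same diatonic contour: E4 B3 C#4 B3.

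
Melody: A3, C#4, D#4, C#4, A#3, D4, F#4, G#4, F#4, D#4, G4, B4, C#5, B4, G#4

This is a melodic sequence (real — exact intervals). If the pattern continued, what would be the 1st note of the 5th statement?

The unit is 5 notes. Position-1 pitches of the 3 shown cells: A3, D4, G4.
Carrying that up a 4th forward: C5 → F5.

F5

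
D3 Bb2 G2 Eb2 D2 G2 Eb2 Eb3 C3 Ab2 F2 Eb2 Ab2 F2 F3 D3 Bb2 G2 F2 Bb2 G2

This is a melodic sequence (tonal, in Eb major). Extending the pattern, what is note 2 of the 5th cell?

F3

With 7-note cells, note 2 of each statement runs Bb2, C3, D3.
Extending up a 2nd: Eb3 → F3.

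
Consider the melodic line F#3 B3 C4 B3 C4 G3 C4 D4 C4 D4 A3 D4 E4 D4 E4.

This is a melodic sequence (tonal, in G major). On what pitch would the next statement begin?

With a 5-note motive the entries are F#3, G3, A3, each up a 2nd from the previous.
The next head, up a 2nd from A3, is B3.

B3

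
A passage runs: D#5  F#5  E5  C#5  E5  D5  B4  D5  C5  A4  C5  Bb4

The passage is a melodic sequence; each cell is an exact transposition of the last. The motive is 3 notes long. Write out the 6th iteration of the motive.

F4 Ab4 Gb4

With a 3-note motive the entries are D#5, C#5, B4, A4, each down a 2nd from the previous.
Carrying on: G4 → F4.
So cell 6 is F4 Ab4 Gb4.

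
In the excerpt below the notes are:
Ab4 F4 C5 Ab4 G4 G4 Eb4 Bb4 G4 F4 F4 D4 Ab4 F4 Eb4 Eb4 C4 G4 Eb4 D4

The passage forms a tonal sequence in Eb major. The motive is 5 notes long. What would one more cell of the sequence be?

D4 Bb3 F4 D4 C4

With a 5-note motive the entries are Ab4, G4, F4, Eb4, each down a 2nd from the previous.
From D4 the diatonic shape gives D4 Bb3 F4 D4 C4.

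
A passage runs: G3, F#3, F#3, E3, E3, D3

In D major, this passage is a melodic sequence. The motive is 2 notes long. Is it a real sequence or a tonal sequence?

Every note is diatonic to D major.
Cell 1 has -1 semitones from note 1 to 2, but cell 2 has -2 — the interval quality changes while the contour stays the same, which is the hallmark of a tonal sequence.

tonal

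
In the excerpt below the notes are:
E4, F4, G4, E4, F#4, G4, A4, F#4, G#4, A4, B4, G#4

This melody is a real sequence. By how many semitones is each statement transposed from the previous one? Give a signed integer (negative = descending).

2

Unit = 4 notes; the statements start on E4, F#4, G#4, moving up a 2nd each time.
Counting half-steps from E4 to F#4: 2.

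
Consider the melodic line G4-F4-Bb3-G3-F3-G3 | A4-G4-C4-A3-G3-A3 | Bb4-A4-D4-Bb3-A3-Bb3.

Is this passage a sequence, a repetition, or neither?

sequence

Each 6-note cell is the previous one transposed up a 2nd.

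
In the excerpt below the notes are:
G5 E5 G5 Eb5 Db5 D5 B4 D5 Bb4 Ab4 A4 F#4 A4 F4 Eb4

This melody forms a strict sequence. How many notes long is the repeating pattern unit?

Try groups of 5 (3 cells in 15 notes):
G5 E5 G5 Eb5 Db5 | D5 B4 D5 Bb4 Ab4 | A4 F#4 A4 F4 Eb4
That's a consistent down a 4th shift per cell, and no other grouping gives one.

5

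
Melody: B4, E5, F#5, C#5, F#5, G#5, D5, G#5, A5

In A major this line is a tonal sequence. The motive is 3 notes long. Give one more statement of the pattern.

Taking 3-note groups, the heads are B4, C#5, D5: the pattern moves up a 2nd.
So cell 4 is E5 A5 B5.

E5 A5 B5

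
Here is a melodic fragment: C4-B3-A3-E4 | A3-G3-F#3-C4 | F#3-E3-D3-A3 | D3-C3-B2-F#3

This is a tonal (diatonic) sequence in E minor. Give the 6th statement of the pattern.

G2 F#2 E2 B2

With a 4-note motive the entries are C4, A3, F#3, D3, each down a 3rd from the previous.
Carrying on: B2 → G2.
Statement 6 starts on G2 and keeps the same diatonic contour: G2 F#2 E2 B2.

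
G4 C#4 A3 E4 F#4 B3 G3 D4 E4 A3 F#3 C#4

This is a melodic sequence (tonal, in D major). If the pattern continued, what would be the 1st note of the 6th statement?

Grouping in 4s, the 1st note of each cell is G4, F#4, E4.
Extending down a 2nd: D4 → C#4 → B3.

B3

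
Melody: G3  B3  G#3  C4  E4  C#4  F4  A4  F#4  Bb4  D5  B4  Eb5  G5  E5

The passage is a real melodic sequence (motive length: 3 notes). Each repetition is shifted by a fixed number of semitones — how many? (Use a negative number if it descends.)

With a 3-note motive the entries are G3, C4, F4, Bb4, Eb5, each up a 4th from the previous.
G3 to C4 spans +5 semitones.

5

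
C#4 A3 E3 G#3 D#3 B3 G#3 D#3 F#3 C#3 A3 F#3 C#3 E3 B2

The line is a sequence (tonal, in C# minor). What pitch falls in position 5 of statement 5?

With 5-note cells, note 5 of each statement runs D#3, C#3, B2.
Extending down a 2nd: A2 → G#2.

G#2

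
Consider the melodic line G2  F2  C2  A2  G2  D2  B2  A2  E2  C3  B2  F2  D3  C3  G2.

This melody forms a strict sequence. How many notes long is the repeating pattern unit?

3

There are 15 notes; a 3-note unit gives 5 cells:
G2 F2 C2 | A2 G2 D2 | B2 A2 E2 | C3 B2 F2 | D3 C3 G2
Each cell is the previous one up a 2nd — so the unit is 3 notes.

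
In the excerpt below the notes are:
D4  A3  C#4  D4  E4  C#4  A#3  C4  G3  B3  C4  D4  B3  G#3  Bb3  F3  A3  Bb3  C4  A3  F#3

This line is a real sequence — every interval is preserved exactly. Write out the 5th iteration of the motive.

Gb3 Db3 F3 Gb3 Ab3 F3 D3

The 7-note cells begin on D4, C4, Bb3 — each down a 2nd from the last.
Continuing the starts: Ab3 → Gb3.
From Gb3 the exact shape gives Gb3 Db3 F3 Gb3 Ab3 F3 D3.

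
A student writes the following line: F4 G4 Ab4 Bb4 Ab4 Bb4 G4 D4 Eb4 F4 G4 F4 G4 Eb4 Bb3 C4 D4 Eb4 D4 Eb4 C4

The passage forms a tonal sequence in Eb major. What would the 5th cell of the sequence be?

Eb3 F3 G3 Ab3 G3 Ab3 F3

The 7-note cells begin on F4, D4, Bb3 — each down a 3rd from the last.
Continuing the starts: G3 → Eb3.
So cell 5 is Eb3 F3 G3 Ab3 G3 Ab3 F3.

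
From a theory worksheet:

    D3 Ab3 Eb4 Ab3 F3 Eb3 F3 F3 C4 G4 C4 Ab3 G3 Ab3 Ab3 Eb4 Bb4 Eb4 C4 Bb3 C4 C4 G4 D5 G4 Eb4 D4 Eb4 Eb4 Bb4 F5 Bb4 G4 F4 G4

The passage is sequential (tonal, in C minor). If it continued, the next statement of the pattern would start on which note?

Unit = 7 notes; the statements start on D3, F3, Ab3, C4, Eb4, moving up a 3rd each time.
The next head, up a 3rd from Eb4, is G4.

G4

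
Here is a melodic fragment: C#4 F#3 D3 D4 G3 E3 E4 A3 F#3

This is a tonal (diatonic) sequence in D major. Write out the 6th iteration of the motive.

Taking 3-note groups, the heads are C#4, D4, E4: the pattern moves up a 2nd.
Carrying on: F#4 → G4 → A4.
Statement 6 starts on A4 and keeps the same diatonic contour: A4 D4 B3.

A4 D4 B3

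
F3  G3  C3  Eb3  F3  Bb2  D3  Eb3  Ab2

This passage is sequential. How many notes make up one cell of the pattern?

There are 9 notes; a 3-note unit gives 3 cells:
F3 G3 C3 | Eb3 F3 Bb2 | D3 Eb3 Ab2
That's a consistent down a 2nd shift per cell, and no other grouping gives one.

3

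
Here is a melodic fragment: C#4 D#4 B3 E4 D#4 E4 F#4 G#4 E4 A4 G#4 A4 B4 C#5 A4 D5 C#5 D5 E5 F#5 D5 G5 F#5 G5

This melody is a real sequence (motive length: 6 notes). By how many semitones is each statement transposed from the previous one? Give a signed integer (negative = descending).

Unit = 6 notes; the statements start on C#4, F#4, B4, E5, moving up a 4th each time.
C#4 to F#4 spans +5 semitones.

5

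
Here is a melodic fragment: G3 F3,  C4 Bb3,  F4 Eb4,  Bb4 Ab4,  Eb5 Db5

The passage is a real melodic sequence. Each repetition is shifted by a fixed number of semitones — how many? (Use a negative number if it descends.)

5

With a 2-note motive the entries are G3, C4, F4, Bb4, Eb5, each up a 4th from the previous.
G3 to C4 spans +5 semitones.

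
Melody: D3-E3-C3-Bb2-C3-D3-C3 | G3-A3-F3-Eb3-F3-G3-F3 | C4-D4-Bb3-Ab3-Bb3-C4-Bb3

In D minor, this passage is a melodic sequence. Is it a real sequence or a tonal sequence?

Each cell has the same semitone pattern (2, -4, -2, 2, 2, -2) — intervals are preserved exactly.
And Eb3 lies outside D minor, so the sequence is real rather than tonal.

real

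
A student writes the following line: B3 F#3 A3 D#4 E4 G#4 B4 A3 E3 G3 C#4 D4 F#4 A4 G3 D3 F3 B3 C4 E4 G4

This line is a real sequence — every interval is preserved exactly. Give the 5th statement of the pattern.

Eb3 Bb2 Db3 G3 Ab3 C4 Eb4

Taking 7-note groups, the heads are B3, A3, G3: the pattern moves down a 2nd.
Continuing the starts: F3 → Eb3.
Statement 5 starts on Eb3 and keeps the same exact contour: Eb3 Bb2 Db3 G3 Ab3 C4 Eb4.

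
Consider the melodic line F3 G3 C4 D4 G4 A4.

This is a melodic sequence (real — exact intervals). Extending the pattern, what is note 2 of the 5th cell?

B5

The unit is 2 notes. Position-2 pitches of the 3 shown cells: G3, D4, A4.
Extending up a 5th: E5 → B5.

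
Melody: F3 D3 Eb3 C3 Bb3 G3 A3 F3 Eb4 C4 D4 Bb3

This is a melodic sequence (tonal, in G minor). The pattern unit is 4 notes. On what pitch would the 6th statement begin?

G5

The 4-note cells begin on F3, Bb3, Eb4 — each up a 4th from the last.
Extending the heads up a 4th: A4 → D5 → G5.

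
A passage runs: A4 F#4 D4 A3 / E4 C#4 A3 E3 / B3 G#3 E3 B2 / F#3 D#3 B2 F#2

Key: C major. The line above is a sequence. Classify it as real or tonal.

Each cell has the same semitone pattern (-3, -4, -5) — intervals are preserved exactly.
And F#4 lies outside C major, so the sequence is real rather than tonal.

real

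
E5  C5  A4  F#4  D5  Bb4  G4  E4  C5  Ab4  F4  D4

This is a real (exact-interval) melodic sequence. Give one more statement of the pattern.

With a 4-note motive the entries are E5, D5, C5, each down a 2nd from the previous.
Statement 4 starts on Bb4 and keeps the same exact contour: Bb4 Gb4 Eb4 C4.

Bb4 Gb4 Eb4 C4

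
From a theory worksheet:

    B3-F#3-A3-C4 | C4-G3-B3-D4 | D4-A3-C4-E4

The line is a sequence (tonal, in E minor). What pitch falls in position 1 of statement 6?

G4

Grouping in 4s, the 1st note of each cell is B3, C4, D4.
Extending up a 2nd: E4 → F#4 → G4.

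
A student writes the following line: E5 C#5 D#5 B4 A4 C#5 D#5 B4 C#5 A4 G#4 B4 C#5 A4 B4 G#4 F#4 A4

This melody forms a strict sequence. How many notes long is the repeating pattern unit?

There are 18 notes; a 6-note unit gives 3 cells:
E5 C#5 D#5 B4 A4 C#5 | D#5 B4 C#5 A4 G#4 B4 | C#5 A4 B4 G#4 F#4 A4
That's a consistent down a 2nd shift per cell, and no other grouping gives one.

6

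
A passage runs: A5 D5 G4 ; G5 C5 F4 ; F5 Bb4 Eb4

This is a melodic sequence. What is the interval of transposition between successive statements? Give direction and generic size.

down a 2nd

With a 3-note motive the entries are A5, G5, F5, each down a 2nd from the previous.
A5 to G5 is down a 2nd.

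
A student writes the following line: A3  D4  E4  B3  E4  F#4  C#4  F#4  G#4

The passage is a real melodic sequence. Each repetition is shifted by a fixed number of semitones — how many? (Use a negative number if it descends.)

Unit = 3 notes; the statements start on A3, B3, C#4, moving up a 2nd each time.
A3→B3 is 59 − 57 = 2 semitones.

2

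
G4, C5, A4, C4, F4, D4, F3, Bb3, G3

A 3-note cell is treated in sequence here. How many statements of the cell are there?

9 notes in groups of 3 gives 9/3 = 3 statements.
Starts: G4, C4, F3 — each down a 5th.

3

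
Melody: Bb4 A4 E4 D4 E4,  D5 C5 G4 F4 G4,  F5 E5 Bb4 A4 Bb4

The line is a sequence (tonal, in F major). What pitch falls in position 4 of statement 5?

E5

With 5-note cells, note 4 of each statement runs D4, F4, A4.
Each moves up a 3rd. Continuing: C5 → E5.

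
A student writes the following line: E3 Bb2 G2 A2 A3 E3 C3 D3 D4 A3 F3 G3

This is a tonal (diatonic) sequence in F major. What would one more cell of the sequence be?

The 4-note cells begin on E3, A3, D4 — each up a 4th from the last.
Statement 4 starts on G4 and keeps the same diatonic contour: G4 D4 Bb3 C4.

G4 D4 Bb3 C4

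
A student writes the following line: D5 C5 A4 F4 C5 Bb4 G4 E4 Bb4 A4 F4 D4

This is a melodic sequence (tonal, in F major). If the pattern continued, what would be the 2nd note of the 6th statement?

The unit is 4 notes. Position-2 pitches of the 3 shown cells: C5, Bb4, A4.
Each moves down a 2nd. Continuing: G4 → F4 → E4.

E4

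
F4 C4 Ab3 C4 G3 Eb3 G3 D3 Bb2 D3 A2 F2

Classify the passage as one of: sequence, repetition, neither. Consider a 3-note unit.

Each 3-note cell is the previous one transposed down a 4th.

sequence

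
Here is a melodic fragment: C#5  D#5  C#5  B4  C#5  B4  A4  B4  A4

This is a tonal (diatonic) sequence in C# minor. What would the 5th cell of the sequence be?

F#4 G#4 F#4

The 3-note cells begin on C#5, B4, A4 — each down a 2nd from the last.
Continuing the starts: G#4 → F#4.
So cell 5 is F#4 G#4 F#4.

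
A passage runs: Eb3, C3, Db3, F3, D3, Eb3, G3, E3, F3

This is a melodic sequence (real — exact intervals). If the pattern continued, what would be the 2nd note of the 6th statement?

Grouping in 3s, the 2nd note of each cell is C3, D3, E3.
Carrying that up a 2nd forward: F#3 → G#3 → A#3.

A#3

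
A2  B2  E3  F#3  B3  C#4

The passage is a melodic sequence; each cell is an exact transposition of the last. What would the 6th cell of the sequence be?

G#5 A#5

With a 2-note motive the entries are A2, E3, B3, each up a 5th from the previous.
Continuing the starts: F#4 → C#5 → G#5.
Statement 6 starts on G#5 and keeps the same exact contour: G#5 A#5.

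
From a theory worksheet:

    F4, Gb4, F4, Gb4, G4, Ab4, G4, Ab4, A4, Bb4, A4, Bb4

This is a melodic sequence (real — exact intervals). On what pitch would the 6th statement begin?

D#5

Taking 4-note groups, the heads are F4, G4, A4: the pattern moves up a 2nd.
Continuing: B4 → C#5 → D#5. Statement 6 starts on D#5.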